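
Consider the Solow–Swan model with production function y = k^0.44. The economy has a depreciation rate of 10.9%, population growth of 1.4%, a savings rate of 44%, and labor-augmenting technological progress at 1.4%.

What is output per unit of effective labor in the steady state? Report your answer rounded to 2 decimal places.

y* = 2.50

In steady state, investment equals break-even investment: s·k^α = (n + g + δ)·k.
Dividing both sides by k: k^(1−α) = s / (n + g + δ).
k^0.56 = 0.44 / (0.014 + 0.014 + 0.109) = 0.44 / 0.137 = 3.2117
k* = 3.2117^(1/0.56) ≈ 8.0331
y* = (k*)^α = 8.0331^0.44 ≈ 2.5012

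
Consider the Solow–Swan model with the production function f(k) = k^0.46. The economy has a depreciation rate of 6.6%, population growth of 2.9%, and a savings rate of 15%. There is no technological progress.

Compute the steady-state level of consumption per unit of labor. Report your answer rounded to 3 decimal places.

In steady state, investment equals break-even investment: s·k^α = (n + δ)·k.
Dividing both sides by k: k^(1−α) = s / (n + δ).
k^0.54 = 0.15 / (0.029 + 0.066) = 0.15 / 0.095 = 1.5789
k* = 1.5789^(1/0.54) ≈ 2.3298
y* = (k*)^α = 2.3298^0.46 ≈ 1.4756
c* = (1 − s)·y* = (1 − 0.15) × 1.4756 ≈ 1.2543

c* = 1.254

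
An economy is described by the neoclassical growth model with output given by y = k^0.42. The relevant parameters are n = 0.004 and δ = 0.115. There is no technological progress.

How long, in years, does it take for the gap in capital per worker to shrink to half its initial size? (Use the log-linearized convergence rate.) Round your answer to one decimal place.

Near the steady state the convergence rate is λ = (1 − α)(n + δ).
λ = (1 − 0.42) × 0.119 = 0.58 × 0.119 = 0.06902
Half-life = ln 2 / λ = 0.6931 / 0.06902 ≈ 10.04 years

half-life ≈ 10.0 years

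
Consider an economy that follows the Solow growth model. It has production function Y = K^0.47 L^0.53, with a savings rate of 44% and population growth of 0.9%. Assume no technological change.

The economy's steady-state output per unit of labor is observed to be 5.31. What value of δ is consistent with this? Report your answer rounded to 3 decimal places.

δ ≈ 0.058

In steady state, investment equals break-even investment: s·k^α = (n + δ)·k.
Since y* = [s/(n + δ)]^(α/(1−α)), we have s/(n + δ) = (y*)^((1−α)/α) = 5.31^1.1277 = 6.5719.
Therefore n + δ = s / 6.5719 = 0.44 / 6.5719 = 0.0670, so δ = 0.0670 − 0.009 = 0.0580.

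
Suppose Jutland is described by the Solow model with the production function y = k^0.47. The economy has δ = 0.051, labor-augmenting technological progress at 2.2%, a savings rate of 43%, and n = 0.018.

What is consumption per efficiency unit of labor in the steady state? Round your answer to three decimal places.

c* = 2.259

Steady state requires s·f(k) = (n + g + δ)·k, i.e. s·k^α = (n + g + δ)·k.
Rearranging, k^(1−α) = s / (n + g + δ).
k^0.53 = 0.43 / (0.018 + 0.022 + 0.051) = 0.43 / 0.091 = 4.7253
k* = 4.7253^(1/0.53) ≈ 18.7287
y* = (k*)^α = 18.7287^0.47 ≈ 3.9635
c* = (1 − s)·y* = (1 − 0.43) × 3.9635 ≈ 2.2592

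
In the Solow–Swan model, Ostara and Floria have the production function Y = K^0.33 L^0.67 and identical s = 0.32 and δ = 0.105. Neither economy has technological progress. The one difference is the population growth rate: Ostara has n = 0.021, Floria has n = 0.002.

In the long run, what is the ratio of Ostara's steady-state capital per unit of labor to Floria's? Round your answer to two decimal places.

ratio ≈ 0.78

Steady-state k* = [s/(n + δ)]^(1/(1−α)), so the ratio is [ (s_O/(n + δ)_O) / (s_F/(n + δ)_F) ]^1.4925.
s_O/(n + δ)_O = 0.32/0.126 = 2.5397; s_F/(n + δ)_F = 0.32/0.107 = 2.9907.
Ratio = (2.5397/2.9907)^1.4925 = 0.8492^1.4925 ≈ 0.7835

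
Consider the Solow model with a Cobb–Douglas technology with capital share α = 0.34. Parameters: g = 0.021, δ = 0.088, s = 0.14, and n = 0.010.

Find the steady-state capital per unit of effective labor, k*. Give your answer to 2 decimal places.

k* ≈ 1.28

In steady state, investment equals break-even investment: s·k^α = (n + g + δ)·k.
Rearranging, k^(1−α) = s / (n + g + δ).
k^0.66 = 0.14 / (0.010 + 0.021 + 0.088) = 0.14 / 0.119 = 1.1765
k* = 1.1765^(1/0.66) ≈ 1.2793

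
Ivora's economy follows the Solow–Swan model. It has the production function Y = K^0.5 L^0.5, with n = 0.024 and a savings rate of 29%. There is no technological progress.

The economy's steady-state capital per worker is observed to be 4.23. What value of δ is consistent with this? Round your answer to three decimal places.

δ ≈ 0.117

In steady state, investment equals break-even investment: s·k^α = (n + δ)·k.
So s / (n + δ) = (k*)^(1−α) = 4.23^0.5 = 2.0567.
Therefore n + δ = s / 2.0567 = 0.29 / 2.0567 = 0.1410, so δ = 0.1410 − 0.024 = 0.1170.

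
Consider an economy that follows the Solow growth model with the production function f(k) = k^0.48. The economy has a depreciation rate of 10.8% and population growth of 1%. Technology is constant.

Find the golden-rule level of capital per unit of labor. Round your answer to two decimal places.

The golden rule sets f'(k) = n + δ, i.e. α·k^(α−1) = n + δ.
So k^(1−α) = α / (n + δ) = 0.48 / 0.118 = 4.0678.
k_gold = 4.0678^(1/0.52) ≈ 14.8541

k_gold ≈ 14.85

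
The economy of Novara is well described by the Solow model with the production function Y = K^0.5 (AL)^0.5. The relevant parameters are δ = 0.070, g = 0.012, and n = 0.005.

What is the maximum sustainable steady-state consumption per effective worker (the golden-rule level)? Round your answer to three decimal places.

At the golden rule, f'(k) = n + g + δ, so α·k^(α−1) = n + g + δ and k_gold = (α/(n + g + δ))^(1/(1−α)).
k_gold = (0.5/0.087)^(1/0.5) = 5.7471^2 ≈ 33.0292
c_gold = f(k_gold) − (n + g + δ)·k_gold = 5.7471 − 0.087×33.0292 ≈ 2.8736

c_gold ≈ 2.874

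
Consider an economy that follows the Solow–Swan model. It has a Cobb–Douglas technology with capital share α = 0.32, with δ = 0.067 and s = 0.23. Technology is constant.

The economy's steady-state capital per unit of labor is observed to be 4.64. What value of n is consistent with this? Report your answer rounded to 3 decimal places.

In steady state, investment equals break-even investment: s·k^α = (n + δ)·k.
So s / (n + δ) = (k*)^(1−α) = 4.64^0.68 = 2.8394.
Therefore n + δ = s / 2.8394 = 0.23 / 2.8394 = 0.0810, so n = 0.0810 − 0.067 = 0.0140.

n ≈ 0.014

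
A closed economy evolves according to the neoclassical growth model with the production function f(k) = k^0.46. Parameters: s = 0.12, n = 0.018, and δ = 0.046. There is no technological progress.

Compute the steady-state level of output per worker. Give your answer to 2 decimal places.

y* ≈ 1.71

At the steady state, Δk = 0, so s·k^α = (n + δ)·k.
Dividing both sides by k: k^(1−α) = s / (n + δ).
k^0.54 = 0.12 / (0.018 + 0.046) = 0.12 / 0.064 = 1.8750
k* = 1.8750^(1/0.54) ≈ 3.2030
y* = (k*)^α = 3.2030^0.46 ≈ 1.7083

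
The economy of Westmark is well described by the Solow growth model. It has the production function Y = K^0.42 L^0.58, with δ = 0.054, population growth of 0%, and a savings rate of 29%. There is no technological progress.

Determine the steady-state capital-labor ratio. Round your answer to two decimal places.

k* ≈ 18.14

At the steady state, Δk = 0, so s·k^α = (n + δ)·k.
Dividing both sides by k: k^(1−α) = s / (n + δ).
k^0.58 = 0.29 / (0.000 + 0.054) = 0.29 / 0.054 = 5.3704
k* = 5.3704^(1/0.58) ≈ 18.1398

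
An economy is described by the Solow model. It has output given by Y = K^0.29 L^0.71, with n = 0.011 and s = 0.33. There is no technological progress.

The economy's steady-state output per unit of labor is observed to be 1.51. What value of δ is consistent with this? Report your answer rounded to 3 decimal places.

δ ≈ 0.109

At the steady state, Δk = 0, so s·k^α = (n + δ)·k.
Since y* = [s/(n + δ)]^(α/(1−α)), we have s/(n + δ) = (y*)^((1−α)/α) = 1.51^2.4483 = 2.7428.
Therefore n + δ = s / 2.7428 = 0.33 / 2.7428 = 0.1203, so δ = 0.1203 − 0.011 = 0.1093.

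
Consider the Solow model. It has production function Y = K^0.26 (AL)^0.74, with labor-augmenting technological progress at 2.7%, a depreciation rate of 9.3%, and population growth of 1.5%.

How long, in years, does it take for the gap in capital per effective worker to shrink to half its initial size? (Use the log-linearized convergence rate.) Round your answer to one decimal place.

about 6.9 years

Near the steady state the convergence rate is λ = (1 − α)(n + g + δ).
λ = (1 − 0.26) × 0.135 = 0.74 × 0.135 = 0.0999
Half-life = ln 2 / λ = 0.6931 / 0.0999 ≈ 6.94 years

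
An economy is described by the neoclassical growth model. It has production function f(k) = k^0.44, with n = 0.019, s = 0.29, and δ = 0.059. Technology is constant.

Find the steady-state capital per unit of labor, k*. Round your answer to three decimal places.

At the steady state, Δk = 0, so s·k^α = (n + δ)·k.
Rearranging, k^(1−α) = s / (n + δ).
k^0.56 = 0.29 / (0.019 + 0.059) = 0.29 / 0.078 = 3.7179
k* = 3.7179^(1/0.56) ≈ 10.4325

k* ≈ 10.433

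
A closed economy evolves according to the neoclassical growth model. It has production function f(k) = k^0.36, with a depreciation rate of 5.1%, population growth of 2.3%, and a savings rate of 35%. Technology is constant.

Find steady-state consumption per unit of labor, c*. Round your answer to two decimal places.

Steady state requires s·f(k) = (n + δ)·k, i.e. s·k^α = (n + δ)·k.
Rearranging, k^(1−α) = s / (n + δ).
k^0.64 = 0.35 / (0.023 + 0.051) = 0.35 / 0.074 = 4.7297
k* = 4.7297^(1/0.64) ≈ 11.3352
y* = (k*)^α = 11.3352^0.36 ≈ 2.3966
c* = (1 − s)·y* = (1 − 0.35) × 2.3966 ≈ 1.5578

c* = 1.56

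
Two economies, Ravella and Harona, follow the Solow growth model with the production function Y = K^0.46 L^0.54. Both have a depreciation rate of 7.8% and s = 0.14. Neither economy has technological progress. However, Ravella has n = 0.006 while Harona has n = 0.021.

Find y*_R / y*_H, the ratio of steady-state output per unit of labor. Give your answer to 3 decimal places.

Steady-state y* = [s/(n + δ)]^(α/(1−α)), so the ratio is [ (s_R/(n + δ)_R) / (s_H/(n + δ)_H) ]^0.8519.
s_R/(n + δ)_R = 0.14/0.084 = 1.6667; s_H/(n + δ)_H = 0.14/0.099 = 1.4141.
Ratio = (1.6667/1.4141)^0.8519 = 1.1786^0.8519 ≈ 1.1503

ratio ≈ 1.150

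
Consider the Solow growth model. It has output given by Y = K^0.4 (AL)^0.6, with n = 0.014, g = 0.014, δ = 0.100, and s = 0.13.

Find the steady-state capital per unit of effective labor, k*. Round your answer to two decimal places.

k* = 1.03

At the steady state, Δk = 0, so s·k^α = (n + g + δ)·k.
Rearranging, k^(1−α) = s / (n + g + δ).
k^0.6 = 0.13 / (0.014 + 0.014 + 0.100) = 0.13 / 0.128 = 1.0156
k* = 1.0156^(1/0.6) ≈ 1.0261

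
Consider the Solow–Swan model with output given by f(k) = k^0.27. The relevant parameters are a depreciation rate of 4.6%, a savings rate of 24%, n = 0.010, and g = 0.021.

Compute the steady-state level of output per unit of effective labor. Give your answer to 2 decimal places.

Steady state requires s·f(k) = (n + g + δ)·k, i.e. s·k^α = (n + g + δ)·k.
Rearranging, k^(1−α) = s / (n + g + δ).
k^0.73 = 0.24 / (0.010 + 0.021 + 0.046) = 0.24 / 0.077 = 3.1169
k* = 3.1169^(1/0.73) ≈ 4.7461
y* = (k*)^α = 4.7461^0.27 ≈ 1.5227

y* ≈ 1.52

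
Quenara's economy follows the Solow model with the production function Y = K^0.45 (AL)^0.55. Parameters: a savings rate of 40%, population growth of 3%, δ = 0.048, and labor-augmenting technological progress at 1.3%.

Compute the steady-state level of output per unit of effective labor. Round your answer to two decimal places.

y* ≈ 3.36

In steady state, investment equals break-even investment: s·k^α = (n + g + δ)·k.
Rearranging, k^(1−α) = s / (n + g + δ).
k^0.55 = 0.40 / (0.030 + 0.013 + 0.048) = 0.40 / 0.091 = 4.3956
k* = 4.3956^(1/0.55) ≈ 14.7613
y* = (k*)^α = 14.7613^0.45 ≈ 3.3582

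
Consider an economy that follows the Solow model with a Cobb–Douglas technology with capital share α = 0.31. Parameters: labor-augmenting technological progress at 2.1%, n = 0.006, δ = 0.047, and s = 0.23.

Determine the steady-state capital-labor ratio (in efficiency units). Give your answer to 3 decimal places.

k* ≈ 5.173

At the steady state, Δk = 0, so s·k^α = (n + g + δ)·k.
Dividing both sides by k: k^(1−α) = s / (n + g + δ).
k^0.69 = 0.23 / (0.006 + 0.021 + 0.047) = 0.23 / 0.074 = 3.1081
k* = 3.1081^(1/0.69) ≈ 5.1732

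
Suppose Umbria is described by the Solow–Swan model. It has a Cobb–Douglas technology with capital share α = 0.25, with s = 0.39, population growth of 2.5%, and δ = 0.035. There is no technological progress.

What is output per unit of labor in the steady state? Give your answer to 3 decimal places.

In steady state, investment equals break-even investment: s·k^α = (n + δ)·k.
Dividing both sides by k: k^(1−α) = s / (n + δ).
k^0.75 = 0.39 / (0.025 + 0.035) = 0.39 / 0.060 = 6.5000
k* = 6.5000^(1/0.75) ≈ 12.1307
y* = (k*)^α = 12.1307^0.25 ≈ 1.8663

y* = 1.866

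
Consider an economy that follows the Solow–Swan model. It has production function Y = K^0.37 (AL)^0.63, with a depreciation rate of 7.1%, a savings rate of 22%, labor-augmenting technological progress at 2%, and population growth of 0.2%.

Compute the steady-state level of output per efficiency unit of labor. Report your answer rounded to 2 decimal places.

y* ≈ 1.66

In steady state, investment equals break-even investment: s·k^α = (n + g + δ)·k.
Dividing both sides by k: k^(1−α) = s / (n + g + δ).
k^0.63 = 0.22 / (0.002 + 0.020 + 0.071) = 0.22 / 0.093 = 2.3656
k* = 2.3656^(1/0.63) ≈ 3.9225
y* = (k*)^α = 3.9225^0.37 ≈ 1.6581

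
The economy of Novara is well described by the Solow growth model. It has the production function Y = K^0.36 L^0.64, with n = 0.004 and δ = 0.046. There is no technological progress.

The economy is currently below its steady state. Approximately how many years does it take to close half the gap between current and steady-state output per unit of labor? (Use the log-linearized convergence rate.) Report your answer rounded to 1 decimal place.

Near the steady state the convergence rate is λ = (1 − α)(n + δ).
λ = (1 − 0.36) × 0.050 = 0.64 × 0.050 = 0.0320
Half-life = ln 2 / λ = 0.6931 / 0.0320 ≈ 21.66 years

half-life ≈ 21.7 years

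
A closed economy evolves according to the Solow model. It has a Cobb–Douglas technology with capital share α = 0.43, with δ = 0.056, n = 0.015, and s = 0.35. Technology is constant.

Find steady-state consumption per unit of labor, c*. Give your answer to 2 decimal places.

c* ≈ 2.17

In steady state, investment equals break-even investment: s·k^α = (n + δ)·k.
Rearranging, k^(1−α) = s / (n + δ).
k^0.57 = 0.35 / (0.015 + 0.056) = 0.35 / 0.071 = 4.9296
k* = 4.9296^(1/0.57) ≈ 16.4232
y* = (k*)^α = 16.4232^0.43 ≈ 3.3316
c* = (1 − s)·y* = (1 − 0.35) × 3.3316 ≈ 2.1655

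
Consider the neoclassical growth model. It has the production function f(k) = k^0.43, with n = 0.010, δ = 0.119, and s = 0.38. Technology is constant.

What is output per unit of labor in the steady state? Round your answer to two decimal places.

In steady state, investment equals break-even investment: s·k^α = (n + δ)·k.
Rearranging, k^(1−α) = s / (n + δ).
k^0.57 = 0.38 / (0.010 + 0.119) = 0.38 / 0.129 = 2.9457
k* = 2.9457^(1/0.57) ≈ 6.6548
y* = (k*)^α = 6.6548^0.43 ≈ 2.2592

y* = 2.26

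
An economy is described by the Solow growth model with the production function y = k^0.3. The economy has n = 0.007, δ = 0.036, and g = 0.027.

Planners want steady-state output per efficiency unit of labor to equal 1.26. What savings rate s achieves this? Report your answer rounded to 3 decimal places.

In steady state, investment equals break-even investment: s·k^α = (n + g + δ)·k.
Since y* = [s/(n + g + δ)]^(α/(1−α)), we have s/(n + g + δ) = (y*)^((1−α)/α) = 1.26^2.3333 = 1.7147.
Therefore s = 1.7147 × (n + g + δ) = 1.7147 × 0.070 = 0.1200.

s ≈ 0.120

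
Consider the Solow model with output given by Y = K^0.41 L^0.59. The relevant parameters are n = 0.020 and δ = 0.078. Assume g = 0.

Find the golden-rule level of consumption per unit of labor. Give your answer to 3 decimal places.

c_gold ≈ 1.595

At the golden rule, f'(k) = n + δ, so α·k^(α−1) = n + δ and k_gold = (α/(n + δ))^(1/(1−α)).
k_gold = (0.41/0.098)^(1/0.59) = 4.1837^1.6949 ≈ 11.3105
c_gold = f(k_gold) − (n + δ)·k_gold = 2.7035 − 0.098×11.3105 ≈ 1.5951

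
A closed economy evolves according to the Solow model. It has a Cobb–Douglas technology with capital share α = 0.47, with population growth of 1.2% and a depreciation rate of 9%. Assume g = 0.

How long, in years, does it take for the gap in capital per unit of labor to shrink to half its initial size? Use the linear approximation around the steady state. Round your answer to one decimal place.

half-life ≈ 12.8 years

Near the steady state the convergence rate is λ = (1 − α)(n + δ).
λ = (1 − 0.47) × 0.102 = 0.53 × 0.102 = 0.05406
Half-life = ln 2 / λ = 0.6931 / 0.05406 ≈ 12.82 years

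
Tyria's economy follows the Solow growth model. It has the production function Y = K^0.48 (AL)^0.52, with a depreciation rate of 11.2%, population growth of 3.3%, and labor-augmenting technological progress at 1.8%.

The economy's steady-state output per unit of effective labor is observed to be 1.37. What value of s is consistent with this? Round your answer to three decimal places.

s ≈ 0.229

In steady state, investment equals break-even investment: s·k^α = (n + g + δ)·k.
Since y* = [s/(n + g + δ)]^(α/(1−α)), we have s/(n + g + δ) = (y*)^((1−α)/α) = 1.37^1.0833 = 1.4064.
Therefore s = 1.4064 × (n + g + δ) = 1.4064 × 0.163 = 0.2292.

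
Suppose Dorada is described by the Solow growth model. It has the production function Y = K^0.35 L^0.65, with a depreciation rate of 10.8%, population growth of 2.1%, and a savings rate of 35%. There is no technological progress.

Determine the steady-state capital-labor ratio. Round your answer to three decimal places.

k* = 4.644

At the steady state, Δk = 0, so s·k^α = (n + δ)·k.
Dividing both sides by k: k^(1−α) = s / (n + δ).
k^0.65 = 0.35 / (0.021 + 0.108) = 0.35 / 0.129 = 2.7132
k* = 2.7132^(1/0.65) ≈ 4.6440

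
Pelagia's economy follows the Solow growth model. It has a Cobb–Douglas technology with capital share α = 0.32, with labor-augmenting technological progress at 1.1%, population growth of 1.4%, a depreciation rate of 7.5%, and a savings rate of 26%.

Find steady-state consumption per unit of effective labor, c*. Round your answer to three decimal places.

c* = 1.160

Steady state requires s·f(k) = (n + g + δ)·k, i.e. s·k^α = (n + g + δ)·k.
Dividing both sides by k: k^(1−α) = s / (n + g + δ).
k^0.68 = 0.26 / (0.014 + 0.011 + 0.075) = 0.26 / 0.100 = 2.6000
k* = 2.6000^(1/0.68) ≈ 4.0762
y* = (k*)^α = 4.0762^0.32 ≈ 1.5678
c* = (1 − s)·y* = (1 − 0.26) × 1.5678 ≈ 1.1602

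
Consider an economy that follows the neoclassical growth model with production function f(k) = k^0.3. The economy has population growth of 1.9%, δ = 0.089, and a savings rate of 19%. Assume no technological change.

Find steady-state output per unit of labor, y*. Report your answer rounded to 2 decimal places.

y* ≈ 1.27

Steady state requires s·f(k) = (n + δ)·k, i.e. s·k^α = (n + δ)·k.
Rearranging, k^(1−α) = s / (n + δ).
k^0.7 = 0.19 / (0.019 + 0.089) = 0.19 / 0.108 = 1.7593
k* = 1.7593^(1/0.7) ≈ 2.2412
y* = (k*)^α = 2.2412^0.3 ≈ 1.2739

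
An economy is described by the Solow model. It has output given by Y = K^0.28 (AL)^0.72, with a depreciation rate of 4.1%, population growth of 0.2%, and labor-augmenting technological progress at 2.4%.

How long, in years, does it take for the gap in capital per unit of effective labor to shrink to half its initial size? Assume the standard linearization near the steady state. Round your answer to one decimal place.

Near the steady state the convergence rate is λ = (1 − α)(n + g + δ).
λ = (1 − 0.28) × 0.067 = 0.72 × 0.067 = 0.04824
Half-life = ln 2 / λ = 0.6931 / 0.04824 ≈ 14.37 years

half-life ≈ 14.4 years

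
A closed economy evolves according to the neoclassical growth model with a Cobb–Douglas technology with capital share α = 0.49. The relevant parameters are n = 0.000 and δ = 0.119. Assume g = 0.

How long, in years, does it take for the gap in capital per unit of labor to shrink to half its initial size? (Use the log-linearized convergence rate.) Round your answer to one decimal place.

Near the steady state the convergence rate is λ = (1 − α)(n + δ).
λ = (1 − 0.49) × 0.119 = 0.51 × 0.119 = 0.06069
Half-life = ln 2 / λ = 0.6931 / 0.06069 ≈ 11.42 years

t_½ ≈ 11.4 years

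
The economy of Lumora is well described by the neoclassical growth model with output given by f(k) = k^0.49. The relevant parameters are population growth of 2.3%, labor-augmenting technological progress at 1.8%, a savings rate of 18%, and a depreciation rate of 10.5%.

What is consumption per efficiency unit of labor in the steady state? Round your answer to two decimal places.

c* ≈ 1.00

Steady state requires s·f(k) = (n + g + δ)·k, i.e. s·k^α = (n + g + δ)·k.
Dividing both sides by k: k^(1−α) = s / (n + g + δ).
k^0.51 = 0.18 / (0.023 + 0.018 + 0.105) = 0.18 / 0.146 = 1.2329
k* = 1.2329^(1/0.51) ≈ 1.5076
y* = (k*)^α = 1.5076^0.49 ≈ 1.2228
c* = (1 − s)·y* = (1 − 0.18) × 1.2228 ≈ 1.0027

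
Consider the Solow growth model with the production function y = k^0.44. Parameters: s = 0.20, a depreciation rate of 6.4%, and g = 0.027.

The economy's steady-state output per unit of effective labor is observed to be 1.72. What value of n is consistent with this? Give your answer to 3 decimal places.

At the steady state, Δk = 0, so s·k^α = (n + g + δ)·k.
Since y* = [s/(n + g + δ)]^(α/(1−α)), we have s/(n + g + δ) = (y*)^((1−α)/α) = 1.72^1.2727 = 1.9941.
Therefore n + g + δ = s / 1.9941 = 0.20 / 1.9941 = 0.1003, so n = 0.1003 − 0.091 = 0.0093.

n ≈ 0.009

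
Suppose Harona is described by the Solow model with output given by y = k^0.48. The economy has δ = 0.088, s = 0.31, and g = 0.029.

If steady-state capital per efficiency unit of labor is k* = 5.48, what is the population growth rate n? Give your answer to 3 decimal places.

n ≈ 0.011

Steady state requires s·f(k) = (n + g + δ)·k, i.e. s·k^α = (n + g + δ)·k.
So s / (n + g + δ) = (k*)^(1−α) = 5.48^0.52 = 2.4220.
Therefore n + g + δ = s / 2.4220 = 0.31 / 2.4220 = 0.1280, so n = 0.1280 − 0.117 = 0.0110.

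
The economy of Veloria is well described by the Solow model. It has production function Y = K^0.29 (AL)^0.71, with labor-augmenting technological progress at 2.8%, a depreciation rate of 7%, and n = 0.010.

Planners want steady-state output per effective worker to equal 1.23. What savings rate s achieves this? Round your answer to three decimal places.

In steady state, investment equals break-even investment: s·k^α = (n + g + δ)·k.
Since y* = [s/(n + g + δ)]^(α/(1−α)), we have s/(n + g + δ) = (y*)^((1−α)/α) = 1.23^2.4483 = 1.6600.
Therefore s = 1.6600 × (n + g + δ) = 1.6600 × 0.108 = 0.1793.

s ≈ 0.179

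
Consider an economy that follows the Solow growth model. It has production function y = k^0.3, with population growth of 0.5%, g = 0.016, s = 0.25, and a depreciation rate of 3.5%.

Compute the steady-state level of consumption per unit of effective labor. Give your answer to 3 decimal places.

Steady state requires s·f(k) = (n + g + δ)·k, i.e. s·k^α = (n + g + δ)·k.
Dividing both sides by k: k^(1−α) = s / (n + g + δ).
k^0.7 = 0.25 / (0.005 + 0.016 + 0.035) = 0.25 / 0.056 = 4.4643
k* = 4.4643^(1/0.7) ≈ 8.4765
y* = (k*)^α = 8.4765^0.3 ≈ 1.8987
c* = (1 − s)·y* = (1 − 0.25) × 1.8987 ≈ 1.4240

c* ≈ 1.424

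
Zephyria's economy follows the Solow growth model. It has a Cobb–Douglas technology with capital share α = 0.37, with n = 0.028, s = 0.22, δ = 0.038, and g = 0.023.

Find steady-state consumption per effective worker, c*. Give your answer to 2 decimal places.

c* = 1.33

In steady state, investment equals break-even investment: s·k^α = (n + g + δ)·k.
Rearranging, k^(1−α) = s / (n + g + δ).
k^0.63 = 0.22 / (0.028 + 0.023 + 0.038) = 0.22 / 0.089 = 2.4719
k* = 2.4719^(1/0.63) ≈ 4.2059
y* = (k*)^α = 4.2059^0.37 ≈ 1.7015
c* = (1 − s)·y* = (1 − 0.22) × 1.7015 ≈ 1.3272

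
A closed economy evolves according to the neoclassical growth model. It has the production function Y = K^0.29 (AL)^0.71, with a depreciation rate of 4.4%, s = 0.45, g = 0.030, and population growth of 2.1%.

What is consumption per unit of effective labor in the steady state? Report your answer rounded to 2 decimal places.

In steady state, investment equals break-even investment: s·k^α = (n + g + δ)·k.
Dividing both sides by k: k^(1−α) = s / (n + g + δ).
k^0.71 = 0.45 / (0.021 + 0.030 + 0.044) = 0.45 / 0.095 = 4.7368
k* = 4.7368^(1/0.71) ≈ 8.9410
y* = (k*)^α = 8.9410^0.29 ≈ 1.8876
c* = (1 − s)·y* = (1 − 0.45) × 1.8876 ≈ 1.0382

c* = 1.04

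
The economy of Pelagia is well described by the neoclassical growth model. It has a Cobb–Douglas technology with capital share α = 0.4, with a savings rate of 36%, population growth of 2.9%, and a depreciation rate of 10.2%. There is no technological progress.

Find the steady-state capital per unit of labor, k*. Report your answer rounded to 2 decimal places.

k* = 5.39

At the steady state, Δk = 0, so s·k^α = (n + δ)·k.
Rearranging, k^(1−α) = s / (n + δ).
k^0.6 = 0.36 / (0.029 + 0.102) = 0.36 / 0.131 = 2.7481
k* = 2.7481^(1/0.6) ≈ 5.3916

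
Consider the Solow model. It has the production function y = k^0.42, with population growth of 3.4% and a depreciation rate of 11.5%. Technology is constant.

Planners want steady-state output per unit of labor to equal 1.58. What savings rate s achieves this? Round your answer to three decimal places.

Steady state requires s·f(k) = (n + δ)·k, i.e. s·k^α = (n + δ)·k.
Since y* = [s/(n + δ)]^(α/(1−α)), we have s/(n + δ) = (y*)^((1−α)/α) = 1.58^1.381 = 1.8808.
Therefore s = 1.8808 × (n + δ) = 1.8808 × 0.149 = 0.2802.

s ≈ 0.280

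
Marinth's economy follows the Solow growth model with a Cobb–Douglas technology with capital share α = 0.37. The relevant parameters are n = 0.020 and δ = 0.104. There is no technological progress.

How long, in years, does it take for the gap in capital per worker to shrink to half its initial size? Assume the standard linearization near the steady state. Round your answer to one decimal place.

t_½ ≈ 8.9 years

Near the steady state the convergence rate is λ = (1 − α)(n + δ).
λ = (1 − 0.37) × 0.124 = 0.63 × 0.124 = 0.07812
Half-life = ln 2 / λ = 0.6931 / 0.07812 ≈ 8.87 years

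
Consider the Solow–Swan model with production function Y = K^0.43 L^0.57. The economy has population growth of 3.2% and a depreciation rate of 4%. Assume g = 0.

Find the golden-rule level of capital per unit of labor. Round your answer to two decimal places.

The golden rule sets f'(k) = n + δ, i.e. α·k^(α−1) = n + δ.
So k^(1−α) = α / (n + δ) = 0.43 / 0.072 = 5.9722.
k_gold = 5.9722^(1/0.57) ≈ 22.9953

k_gold ≈ 23.00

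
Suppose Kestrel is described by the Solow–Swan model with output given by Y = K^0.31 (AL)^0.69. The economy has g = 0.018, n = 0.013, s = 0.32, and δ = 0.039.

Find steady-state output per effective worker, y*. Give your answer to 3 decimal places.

y* ≈ 1.979

In steady state, investment equals break-even investment: s·k^α = (n + g + δ)·k.
Dividing both sides by k: k^(1−α) = s / (n + g + δ).
k^0.69 = 0.32 / (0.013 + 0.018 + 0.039) = 0.32 / 0.070 = 4.5714
k* = 4.5714^(1/0.69) ≈ 9.0488
y* = (k*)^α = 9.0488^0.31 ≈ 1.9794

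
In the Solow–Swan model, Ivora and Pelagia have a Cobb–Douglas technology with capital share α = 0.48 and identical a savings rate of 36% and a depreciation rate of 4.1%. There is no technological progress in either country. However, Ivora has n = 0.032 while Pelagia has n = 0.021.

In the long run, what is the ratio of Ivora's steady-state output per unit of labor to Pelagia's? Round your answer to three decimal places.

Steady-state y* = [s/(n + δ)]^(α/(1−α)), so the ratio is [ (s_I/(n + δ)_I) / (s_P/(n + δ)_P) ]^0.9231.
s_I/(n + δ)_I = 0.36/0.073 = 4.9315; s_P/(n + δ)_P = 0.36/0.062 = 5.8065.
Ratio = (4.9315/5.8065)^0.9231 = 0.8493^0.9231 ≈ 0.8600

y*_I / y*_P ≈ 0.860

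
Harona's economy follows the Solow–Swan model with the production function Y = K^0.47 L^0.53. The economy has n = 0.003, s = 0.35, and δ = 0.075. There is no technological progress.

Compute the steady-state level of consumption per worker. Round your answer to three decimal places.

c* ≈ 2.461

Steady state requires s·f(k) = (n + δ)·k, i.e. s·k^α = (n + δ)·k.
Rearranging, k^(1−α) = s / (n + δ).
k^0.53 = 0.35 / (0.003 + 0.075) = 0.35 / 0.078 = 4.4872
k* = 4.4872^(1/0.53) ≈ 16.9880
y* = (k*)^α = 16.9880^0.47 ≈ 3.7859
c* = (1 − s)·y* = (1 − 0.35) × 3.7859 ≈ 2.4608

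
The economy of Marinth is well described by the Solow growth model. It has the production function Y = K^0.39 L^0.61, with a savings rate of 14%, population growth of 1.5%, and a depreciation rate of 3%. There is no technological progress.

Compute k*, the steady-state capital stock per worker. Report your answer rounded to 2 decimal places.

Steady state requires s·f(k) = (n + δ)·k, i.e. s·k^α = (n + δ)·k.
Dividing both sides by k: k^(1−α) = s / (n + δ).
k^0.61 = 0.14 / (0.015 + 0.030) = 0.14 / 0.045 = 3.1111
k* = 3.1111^(1/0.61) ≈ 6.4277

k* = 6.43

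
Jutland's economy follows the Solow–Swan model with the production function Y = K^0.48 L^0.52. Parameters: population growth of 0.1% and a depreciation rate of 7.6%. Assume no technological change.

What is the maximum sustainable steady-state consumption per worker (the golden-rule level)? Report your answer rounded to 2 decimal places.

c_gold ≈ 2.82

At the golden rule, f'(k) = n + δ, so α·k^(α−1) = n + δ and k_gold = (α/(n + δ))^(1/(1−α)).
k_gold = (0.48/0.077)^(1/0.52) = 6.2338^1.9231 ≈ 33.7590
c_gold = f(k_gold) − (n + δ)·k_gold = 5.4154 − 0.077×33.7590 ≈ 2.8160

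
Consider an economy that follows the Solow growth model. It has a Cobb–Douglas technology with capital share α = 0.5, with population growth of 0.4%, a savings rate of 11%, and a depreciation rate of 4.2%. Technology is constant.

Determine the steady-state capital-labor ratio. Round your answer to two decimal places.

Steady state requires s·f(k) = (n + δ)·k, i.e. s·k^α = (n + δ)·k.
Rearranging, k^(1−α) = s / (n + δ).
k^0.5 = 0.11 / (0.004 + 0.042) = 0.11 / 0.046 = 2.3913
k* = 2.3913^(1/0.5) ≈ 5.7183

k* = 5.72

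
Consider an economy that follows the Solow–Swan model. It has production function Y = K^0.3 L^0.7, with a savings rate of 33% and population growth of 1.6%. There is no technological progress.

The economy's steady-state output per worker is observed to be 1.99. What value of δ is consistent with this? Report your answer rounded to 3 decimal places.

δ ≈ 0.050

In steady state, investment equals break-even investment: s·k^α = (n + δ)·k.
Since y* = [s/(n + δ)]^(α/(1−α)), we have s/(n + δ) = (y*)^((1−α)/α) = 1.99^2.3333 = 4.9810.
Therefore n + δ = s / 4.9810 = 0.33 / 4.9810 = 0.0663, so δ = 0.0663 − 0.016 = 0.0503.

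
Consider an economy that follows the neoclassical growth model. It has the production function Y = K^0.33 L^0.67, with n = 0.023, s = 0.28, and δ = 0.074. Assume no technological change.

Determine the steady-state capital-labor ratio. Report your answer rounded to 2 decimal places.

At the steady state, Δk = 0, so s·k^α = (n + δ)·k.
Dividing both sides by k: k^(1−α) = s / (n + δ).
k^0.67 = 0.28 / (0.023 + 0.074) = 0.28 / 0.097 = 2.8866
k* = 2.8866^(1/0.67) ≈ 4.8657

k* ≈ 4.87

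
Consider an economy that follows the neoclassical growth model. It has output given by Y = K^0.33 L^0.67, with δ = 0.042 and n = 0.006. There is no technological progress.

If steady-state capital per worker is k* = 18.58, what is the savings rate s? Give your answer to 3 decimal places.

In steady state, investment equals break-even investment: s·k^α = (n + δ)·k.
So s / (n + δ) = (k*)^(1−α) = 18.58^0.67 = 7.0837.
Therefore s = 7.0837 × (n + δ) = 7.0837 × 0.048 = 0.3400.

s ≈ 0.340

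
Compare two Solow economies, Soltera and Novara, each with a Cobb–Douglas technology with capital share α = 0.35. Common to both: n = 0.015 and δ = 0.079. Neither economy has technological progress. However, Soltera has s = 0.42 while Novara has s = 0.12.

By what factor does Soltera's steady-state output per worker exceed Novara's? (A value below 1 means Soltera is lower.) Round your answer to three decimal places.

y*_S / y*_N ≈ 1.963

Steady-state y* = [s/(n + δ)]^(α/(1−α)), so the ratio is [ (s_S/(n + δ)_S) / (s_N/(n + δ)_N) ]^0.5385.
s_S/(n + δ)_S = 0.42/0.094 = 4.4681; s_N/(n + δ)_N = 0.12/0.094 = 1.2766.
Ratio = (4.4681/1.2766)^0.5385 = 3.5000^0.5385 ≈ 1.9633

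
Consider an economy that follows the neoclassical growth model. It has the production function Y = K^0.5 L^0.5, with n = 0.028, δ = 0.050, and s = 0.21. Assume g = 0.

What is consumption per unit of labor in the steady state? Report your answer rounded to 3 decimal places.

c* = 2.127

At the steady state, Δk = 0, so s·k^α = (n + δ)·k.
Rearranging, k^(1−α) = s / (n + δ).
k^0.5 = 0.21 / (0.028 + 0.050) = 0.21 / 0.078 = 2.6923
k* = 2.6923^(1/0.5) ≈ 7.2485
y* = (k*)^α = 7.2485^0.5 ≈ 2.6923
c* = (1 − s)·y* = (1 − 0.21) × 2.6923 ≈ 2.1269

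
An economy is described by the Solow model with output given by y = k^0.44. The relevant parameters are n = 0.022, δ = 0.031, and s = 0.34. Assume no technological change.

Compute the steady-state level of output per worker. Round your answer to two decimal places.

y* = 4.31

Steady state requires s·f(k) = (n + δ)·k, i.e. s·k^α = (n + δ)·k.
Dividing both sides by k: k^(1−α) = s / (n + δ).
k^0.56 = 0.34 / (0.022 + 0.031) = 0.34 / 0.053 = 6.4151
k* = 6.4151^(1/0.56) ≈ 27.6334
y* = (k*)^α = 27.6334^0.44 ≈ 4.3076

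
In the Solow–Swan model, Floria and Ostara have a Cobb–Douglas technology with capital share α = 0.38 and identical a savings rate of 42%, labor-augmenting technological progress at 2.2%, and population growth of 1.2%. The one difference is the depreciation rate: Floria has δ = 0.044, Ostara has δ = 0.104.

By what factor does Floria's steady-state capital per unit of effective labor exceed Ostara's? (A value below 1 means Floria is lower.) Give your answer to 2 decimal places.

Steady-state k* = [s/(n + g + δ)]^(1/(1−α)), so the ratio is [ (s_F/(n + g + δ)_F) / (s_O/(n + g + δ)_O) ]^1.6129.
s_F/(n + g + δ)_F = 0.42/0.078 = 5.3846; s_O/(n + g + δ)_O = 0.42/0.138 = 3.0435.
Ratio = (5.3846/3.0435)^1.6129 = 1.7692^1.6129 ≈ 2.5098

k*_F / k*_O ≈ 2.51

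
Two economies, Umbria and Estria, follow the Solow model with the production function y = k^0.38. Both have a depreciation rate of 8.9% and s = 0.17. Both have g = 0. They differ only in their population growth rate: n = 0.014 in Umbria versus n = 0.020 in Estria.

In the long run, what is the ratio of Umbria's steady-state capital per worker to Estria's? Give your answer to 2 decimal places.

k*_U / k*_E ≈ 1.10

Steady-state k* = [s/(n + δ)]^(1/(1−α)), so the ratio is [ (s_U/(n + δ)_U) / (s_E/(n + δ)_E) ]^1.6129.
s_U/(n + δ)_U = 0.17/0.103 = 1.6505; s_E/(n + δ)_E = 0.17/0.109 = 1.5596.
Ratio = (1.6505/1.5596)^1.6129 = 1.0583^1.6129 ≈ 1.0957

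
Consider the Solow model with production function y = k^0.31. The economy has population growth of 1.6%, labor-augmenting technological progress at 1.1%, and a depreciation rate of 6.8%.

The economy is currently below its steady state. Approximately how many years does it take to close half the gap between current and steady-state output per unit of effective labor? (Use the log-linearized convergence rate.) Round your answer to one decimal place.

Near the steady state the convergence rate is λ = (1 − α)(n + g + δ).
λ = (1 − 0.31) × 0.095 = 0.69 × 0.095 = 0.06555
Half-life = ln 2 / λ = 0.6931 / 0.06555 ≈ 10.57 years

about 10.6 years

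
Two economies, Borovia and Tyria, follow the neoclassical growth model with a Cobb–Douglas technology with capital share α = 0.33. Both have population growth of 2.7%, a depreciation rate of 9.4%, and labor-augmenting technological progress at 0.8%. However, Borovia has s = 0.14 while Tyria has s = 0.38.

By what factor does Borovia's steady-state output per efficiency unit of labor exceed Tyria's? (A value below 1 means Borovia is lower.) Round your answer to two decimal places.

ratio ≈ 0.61

Steady-state y* = [s/(n + g + δ)]^(α/(1−α)), so the ratio is [ (s_B/(n + g + δ)_B) / (s_T/(n + g + δ)_T) ]^0.4925.
s_B/(n + g + δ)_B = 0.14/0.129 = 1.0853; s_T/(n + g + δ)_T = 0.38/0.129 = 2.9457.
Ratio = (1.0853/2.9457)^0.4925 = 0.3684^0.4925 ≈ 0.6115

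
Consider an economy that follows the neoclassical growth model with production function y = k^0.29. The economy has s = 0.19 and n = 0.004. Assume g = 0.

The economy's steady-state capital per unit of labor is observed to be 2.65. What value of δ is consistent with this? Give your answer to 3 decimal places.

At the steady state, Δk = 0, so s·k^α = (n + δ)·k.
So s / (n + δ) = (k*)^(1−α) = 2.65^0.71 = 1.9976.
Therefore n + δ = s / 1.9976 = 0.19 / 1.9976 = 0.0951, so δ = 0.0951 − 0.004 = 0.0911.

δ ≈ 0.091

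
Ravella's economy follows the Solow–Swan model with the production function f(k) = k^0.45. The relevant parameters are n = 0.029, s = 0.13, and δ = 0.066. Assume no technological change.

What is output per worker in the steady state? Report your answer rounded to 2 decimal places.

Steady state requires s·f(k) = (n + δ)·k, i.e. s·k^α = (n + δ)·k.
Dividing both sides by k: k^(1−α) = s / (n + δ).
k^0.55 = 0.13 / (0.029 + 0.066) = 0.13 / 0.095 = 1.3684
k* = 1.3684^(1/0.55) ≈ 1.7687
y* = (k*)^α = 1.7687^0.45 ≈ 1.2925

y* = 1.29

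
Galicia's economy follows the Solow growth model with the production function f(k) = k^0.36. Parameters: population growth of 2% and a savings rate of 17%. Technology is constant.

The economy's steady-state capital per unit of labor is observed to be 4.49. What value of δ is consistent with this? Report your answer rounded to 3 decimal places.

δ ≈ 0.045

In steady state, investment equals break-even investment: s·k^α = (n + δ)·k.
So s / (n + δ) = (k*)^(1−α) = 4.49^0.64 = 2.6148.
Therefore n + δ = s / 2.6148 = 0.17 / 2.6148 = 0.0650, so δ = 0.0650 − 0.020 = 0.0450.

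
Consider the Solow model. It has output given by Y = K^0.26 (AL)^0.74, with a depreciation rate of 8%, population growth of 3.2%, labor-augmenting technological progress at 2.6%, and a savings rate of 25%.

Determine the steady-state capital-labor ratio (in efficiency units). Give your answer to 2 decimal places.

k* = 2.23

At the steady state, Δk = 0, so s·k^α = (n + g + δ)·k.
Dividing both sides by k: k^(1−α) = s / (n + g + δ).
k^0.74 = 0.25 / (0.032 + 0.026 + 0.080) = 0.25 / 0.138 = 1.8116
k* = 1.8116^(1/0.74) ≈ 2.2322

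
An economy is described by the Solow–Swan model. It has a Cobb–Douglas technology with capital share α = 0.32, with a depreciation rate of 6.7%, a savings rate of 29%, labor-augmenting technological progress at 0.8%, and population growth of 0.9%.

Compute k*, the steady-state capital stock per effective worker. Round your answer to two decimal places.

k* ≈ 6.19

At the steady state, Δk = 0, so s·k^α = (n + g + δ)·k.
Rearranging, k^(1−α) = s / (n + g + δ).
k^0.68 = 0.29 / (0.009 + 0.008 + 0.067) = 0.29 / 0.084 = 3.4524
k* = 3.4524^(1/0.68) ≈ 6.1852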